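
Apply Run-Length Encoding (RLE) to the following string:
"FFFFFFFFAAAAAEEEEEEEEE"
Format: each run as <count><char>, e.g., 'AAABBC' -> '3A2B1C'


Scanning runs left to right:
  i=0: run of 'F' x 8 -> '8F'
  i=8: run of 'A' x 5 -> '5A'
  i=13: run of 'E' x 9 -> '9E'

RLE = 8F5A9E


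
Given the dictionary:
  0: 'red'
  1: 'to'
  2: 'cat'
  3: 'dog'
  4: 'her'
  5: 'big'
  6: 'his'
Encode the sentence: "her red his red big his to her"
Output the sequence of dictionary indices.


Look up each word in the dictionary:
  'her' -> 4
  'red' -> 0
  'his' -> 6
  'red' -> 0
  'big' -> 5
  'his' -> 6
  'to' -> 1
  'her' -> 4

Encoded: [4, 0, 6, 0, 5, 6, 1, 4]


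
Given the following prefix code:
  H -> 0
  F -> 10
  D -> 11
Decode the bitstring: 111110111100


Decoding step by step:
Bits 11 -> D
Bits 11 -> D
Bits 10 -> F
Bits 11 -> D
Bits 11 -> D
Bits 0 -> H
Bits 0 -> H


Decoded message: DDFDDHH


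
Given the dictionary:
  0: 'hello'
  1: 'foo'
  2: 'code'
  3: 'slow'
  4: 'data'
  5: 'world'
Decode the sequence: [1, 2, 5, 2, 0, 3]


Look up each index in the dictionary:
  1 -> 'foo'
  2 -> 'code'
  5 -> 'world'
  2 -> 'code'
  0 -> 'hello'
  3 -> 'slow'

Decoded: "foo code world code hello slow"


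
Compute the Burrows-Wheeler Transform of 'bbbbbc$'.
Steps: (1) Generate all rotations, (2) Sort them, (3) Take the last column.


Rotations (sorted):
  0: $bbbbbc -> last char: c
  1: bbbbbc$ -> last char: $
  2: bbbbc$b -> last char: b
  3: bbbc$bb -> last char: b
  4: bbc$bbb -> last char: b
  5: bc$bbbb -> last char: b
  6: c$bbbbb -> last char: b


BWT = c$bbbbb


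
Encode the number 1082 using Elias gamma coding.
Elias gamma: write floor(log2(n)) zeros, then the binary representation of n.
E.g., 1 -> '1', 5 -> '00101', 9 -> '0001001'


num_bits = floor(log2(1082)) + 1 = 11
leading_zeros = num_bits - 1 = 10
binary(1082) = 10000111010

Elias gamma(1082) = '0000000000' + '10000111010' = 000000000010000111010 (21 bits)


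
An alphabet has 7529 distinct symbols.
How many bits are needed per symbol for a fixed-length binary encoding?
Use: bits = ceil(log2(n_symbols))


log2(7529) = 12.8782
Bracket: 2^12 = 4096 < 7529 <= 2^13 = 8192
So ceil(log2(7529)) = 13

bits = ceil(log2(7529)) = ceil(12.8782) = 13 bits


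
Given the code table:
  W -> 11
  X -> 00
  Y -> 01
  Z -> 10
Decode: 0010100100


Decoding:
00 -> X
10 -> Z
10 -> Z
01 -> Y
00 -> X


Result: XZZYX


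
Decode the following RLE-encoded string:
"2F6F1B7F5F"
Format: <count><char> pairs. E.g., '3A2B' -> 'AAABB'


Expanding each <count><char> pair:
  2F -> 'FF'
  6F -> 'FFFFFF'
  1B -> 'B'
  7F -> 'FFFFFFF'
  5F -> 'FFFFF'

Decoded = FFFFFFFFBFFFFFFFFFFFF


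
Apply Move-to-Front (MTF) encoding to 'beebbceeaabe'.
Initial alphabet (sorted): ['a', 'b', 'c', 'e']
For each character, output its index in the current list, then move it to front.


MTF encoding:
'b': index 1 in ['a', 'b', 'c', 'e'] -> ['b', 'a', 'c', 'e']
'e': index 3 in ['b', 'a', 'c', 'e'] -> ['e', 'b', 'a', 'c']
'e': index 0 in ['e', 'b', 'a', 'c'] -> ['e', 'b', 'a', 'c']
'b': index 1 in ['e', 'b', 'a', 'c'] -> ['b', 'e', 'a', 'c']
'b': index 0 in ['b', 'e', 'a', 'c'] -> ['b', 'e', 'a', 'c']
'c': index 3 in ['b', 'e', 'a', 'c'] -> ['c', 'b', 'e', 'a']
'e': index 2 in ['c', 'b', 'e', 'a'] -> ['e', 'c', 'b', 'a']
'e': index 0 in ['e', 'c', 'b', 'a'] -> ['e', 'c', 'b', 'a']
'a': index 3 in ['e', 'c', 'b', 'a'] -> ['a', 'e', 'c', 'b']
'a': index 0 in ['a', 'e', 'c', 'b'] -> ['a', 'e', 'c', 'b']
'b': index 3 in ['a', 'e', 'c', 'b'] -> ['b', 'a', 'e', 'c']
'e': index 2 in ['b', 'a', 'e', 'c'] -> ['e', 'b', 'a', 'c']


Output: [1, 3, 0, 1, 0, 3, 2, 0, 3, 0, 3, 2]


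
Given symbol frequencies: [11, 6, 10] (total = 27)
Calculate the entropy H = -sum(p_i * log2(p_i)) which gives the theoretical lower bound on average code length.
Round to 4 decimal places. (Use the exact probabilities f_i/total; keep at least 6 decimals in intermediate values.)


Per-symbol terms -p_i * log2(p_i) with p_i = f_i/27:
  p = 11/27 = 0.407407: log2(p) = -1.295456, -p*log2(p) = 0.527778
  p = 6/27 = 0.222222: log2(p) = -2.169925, -p*log2(p) = 0.482206
  p = 10/27 = 0.370370: log2(p) = -1.432959, -p*log2(p) = 0.530726
H = 0.527778 + 0.482206 + 0.530726 = 1.540710

H = 1.5407 bits/symbol


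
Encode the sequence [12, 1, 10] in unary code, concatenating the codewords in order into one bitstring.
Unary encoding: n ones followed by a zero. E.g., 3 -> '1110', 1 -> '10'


Encode each number as n ones followed by a terminating 0:
  12 -> 1111111111110 (13 bits)
  1 -> 10 (2 bits)
  10 -> 11111111110 (11 bits)
Total length = 13 + 2 + 11 = 26 bits.

Unary([12, 1, 10]) = 11111111111101011111111110 (26 bits)


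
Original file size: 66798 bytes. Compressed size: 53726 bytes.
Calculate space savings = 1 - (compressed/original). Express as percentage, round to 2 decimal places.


ratio = compressed/original = 53726/66798 = 0.804306
savings = 1 - ratio = 1 - 0.804306 = 0.195694
as a percentage: 0.195694 * 100 = 19.57%

Space savings = 1 - 53726/66798 = 19.57%


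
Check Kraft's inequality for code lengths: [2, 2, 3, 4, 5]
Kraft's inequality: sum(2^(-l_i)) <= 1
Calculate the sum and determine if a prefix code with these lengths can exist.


Sum = 2^(-2) + 2^(-2) + 2^(-3) + 2^(-4) + 2^(-5)
    = 0.25 + 0.25 + 0.125 + 0.0625 + 0.03125
    = 23/32 = 0.71875
Since 0.71875 <= 1, Kraft's inequality IS satisfied.
A prefix code with these lengths CAN exist.

Kraft sum = 0.71875. Satisfied.


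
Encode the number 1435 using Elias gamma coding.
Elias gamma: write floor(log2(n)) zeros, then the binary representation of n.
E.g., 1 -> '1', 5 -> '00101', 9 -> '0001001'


num_bits = floor(log2(1435)) + 1 = 11
leading_zeros = num_bits - 1 = 10
binary(1435) = 10110011011

Elias gamma(1435) = '0000000000' + '10110011011' = 000000000010110011011 (21 bits)


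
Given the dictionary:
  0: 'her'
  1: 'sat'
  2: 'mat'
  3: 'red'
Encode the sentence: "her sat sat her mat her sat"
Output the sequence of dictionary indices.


Look up each word in the dictionary:
  'her' -> 0
  'sat' -> 1
  'sat' -> 1
  'her' -> 0
  'mat' -> 2
  'her' -> 0
  'sat' -> 1

Encoded: [0, 1, 1, 0, 2, 0, 1]


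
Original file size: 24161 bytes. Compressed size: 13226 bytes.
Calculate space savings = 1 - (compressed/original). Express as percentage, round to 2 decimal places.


ratio = compressed/original = 13226/24161 = 0.547411
savings = 1 - ratio = 1 - 0.547411 = 0.452589
as a percentage: 0.452589 * 100 = 45.26%

Space savings = 1 - 13226/24161 = 45.26%


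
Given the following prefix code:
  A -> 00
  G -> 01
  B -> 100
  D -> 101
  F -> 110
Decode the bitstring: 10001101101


Decoding step by step:
Bits 100 -> B
Bits 01 -> G
Bits 101 -> D
Bits 101 -> D


Decoded message: BGDD


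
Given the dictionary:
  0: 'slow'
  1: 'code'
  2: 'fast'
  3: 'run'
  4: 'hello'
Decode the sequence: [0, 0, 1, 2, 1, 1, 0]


Look up each index in the dictionary:
  0 -> 'slow'
  0 -> 'slow'
  1 -> 'code'
  2 -> 'fast'
  1 -> 'code'
  1 -> 'code'
  0 -> 'slow'

Decoded: "slow slow code fast code code slow"


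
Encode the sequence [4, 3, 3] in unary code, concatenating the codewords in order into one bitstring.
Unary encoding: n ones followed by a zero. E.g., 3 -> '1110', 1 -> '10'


Encode each number as n ones followed by a terminating 0:
  4 -> 11110 (5 bits)
  3 -> 1110 (4 bits)
  3 -> 1110 (4 bits)
Total length = 5 + 4 + 4 = 13 bits.

Unary([4, 3, 3]) = 1111011101110 (13 bits)


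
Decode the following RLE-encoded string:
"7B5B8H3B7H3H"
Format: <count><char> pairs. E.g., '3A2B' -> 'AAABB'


Expanding each <count><char> pair:
  7B -> 'BBBBBBB'
  5B -> 'BBBBB'
  8H -> 'HHHHHHHH'
  3B -> 'BBB'
  7H -> 'HHHHHHH'
  3H -> 'HHH'

Decoded = BBBBBBBBBBBBHHHHHHHHBBBHHHHHHHHHH


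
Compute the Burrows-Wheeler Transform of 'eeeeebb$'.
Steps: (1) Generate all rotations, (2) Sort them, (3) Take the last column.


Rotations (sorted):
  0: $eeeeebb -> last char: b
  1: b$eeeeeb -> last char: b
  2: bb$eeeee -> last char: e
  3: ebb$eeee -> last char: e
  4: eebb$eee -> last char: e
  5: eeebb$ee -> last char: e
  6: eeeebb$e -> last char: e
  7: eeeeebb$ -> last char: $


BWT = bbeeeee$


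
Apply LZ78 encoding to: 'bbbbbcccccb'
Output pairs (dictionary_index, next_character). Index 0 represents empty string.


LZ78 encoding steps:
Dictionary: {0: ''}
Step 1: w='' (idx 0), next='b' -> output (0, 'b'), add 'b' as idx 1
Step 2: w='b' (idx 1), next='b' -> output (1, 'b'), add 'bb' as idx 2
Step 3: w='bb' (idx 2), next='c' -> output (2, 'c'), add 'bbc' as idx 3
Step 4: w='' (idx 0), next='c' -> output (0, 'c'), add 'c' as idx 4
Step 5: w='c' (idx 4), next='c' -> output (4, 'c'), add 'cc' as idx 5
Step 6: w='c' (idx 4), next='b' -> output (4, 'b'), add 'cb' as idx 6


Encoded: [(0, 'b'), (1, 'b'), (2, 'c'), (0, 'c'), (4, 'c'), (4, 'b')]


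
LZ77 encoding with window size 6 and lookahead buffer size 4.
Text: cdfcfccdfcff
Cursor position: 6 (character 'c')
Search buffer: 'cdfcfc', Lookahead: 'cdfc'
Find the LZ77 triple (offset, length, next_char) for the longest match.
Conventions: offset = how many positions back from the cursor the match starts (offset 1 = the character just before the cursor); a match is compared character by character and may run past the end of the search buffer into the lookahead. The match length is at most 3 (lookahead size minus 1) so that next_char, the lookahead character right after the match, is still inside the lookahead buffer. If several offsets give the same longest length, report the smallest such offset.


Try each offset into the search buffer:
  offset=1 (pos 5, char 'c'): match length 1
  offset=2 (pos 4, char 'f'): match length 0
  offset=3 (pos 3, char 'c'): match length 1
  offset=4 (pos 2, char 'f'): match length 0
  offset=5 (pos 1, char 'd'): match length 0
  offset=6 (pos 0, char 'c'): match length 3
Longest match has length 3 at offset 6.
next_char = character at position 6 + 3 = 9 -> 'c'

Best match: offset=6, length=3 (matching 'cdf' starting at position 0)
LZ77 triple: (6, 3, 'c')


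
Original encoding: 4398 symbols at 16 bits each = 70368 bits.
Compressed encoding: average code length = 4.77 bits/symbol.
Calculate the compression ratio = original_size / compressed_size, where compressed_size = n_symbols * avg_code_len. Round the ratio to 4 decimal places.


original_size = n_symbols * orig_bits = 4398 * 16 = 70368 bits
compressed_size = n_symbols * avg_code_len = 4398 * 4.77 = 20978.46 bits
ratio = original_size / compressed_size = 70368 / 20978.46 = 3.3543

Compression ratio = 3.3543


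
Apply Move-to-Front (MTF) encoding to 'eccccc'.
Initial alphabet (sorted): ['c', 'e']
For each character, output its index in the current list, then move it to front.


MTF encoding:
'e': index 1 in ['c', 'e'] -> ['e', 'c']
'c': index 1 in ['e', 'c'] -> ['c', 'e']
'c': index 0 in ['c', 'e'] -> ['c', 'e']
'c': index 0 in ['c', 'e'] -> ['c', 'e']
'c': index 0 in ['c', 'e'] -> ['c', 'e']
'c': index 0 in ['c', 'e'] -> ['c', 'e']


Output: [1, 1, 0, 0, 0, 0]


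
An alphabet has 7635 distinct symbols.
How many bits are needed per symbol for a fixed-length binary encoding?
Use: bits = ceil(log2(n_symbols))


log2(7635) = 12.8984
Bracket: 2^12 = 4096 < 7635 <= 2^13 = 8192
So ceil(log2(7635)) = 13

bits = ceil(log2(7635)) = ceil(12.8984) = 13 bits


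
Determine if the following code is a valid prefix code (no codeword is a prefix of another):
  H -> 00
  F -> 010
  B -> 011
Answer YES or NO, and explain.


Checking each pair (does one codeword prefix another?):
  H='00' vs F='010': no prefix
  H='00' vs B='011': no prefix
  F='010' vs H='00': no prefix
  F='010' vs B='011': no prefix
  B='011' vs H='00': no prefix
  B='011' vs F='010': no prefix
No violation found over all pairs.

YES -- this is a valid prefix code. No codeword is a prefix of any other codeword.


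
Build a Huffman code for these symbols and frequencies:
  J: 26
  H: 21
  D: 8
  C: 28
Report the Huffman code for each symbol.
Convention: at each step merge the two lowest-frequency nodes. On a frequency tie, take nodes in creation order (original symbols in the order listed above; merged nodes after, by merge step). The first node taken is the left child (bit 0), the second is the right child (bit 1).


Huffman tree construction:
Step 1: Merge D(8) + H(21) = 29
Step 2: Merge J(26) + C(28) = 54
Step 3: Merge (D+H)(29) + (J+C)(54) = 83
Read each symbol's code off the tree from the root (left child = 0, right child = 1).

Codes:
  J: 10 (length 2)
  H: 01 (length 2)
  D: 00 (length 2)
  C: 11 (length 2)
Average code length: 166/83 = 2.0000 bits/symbol


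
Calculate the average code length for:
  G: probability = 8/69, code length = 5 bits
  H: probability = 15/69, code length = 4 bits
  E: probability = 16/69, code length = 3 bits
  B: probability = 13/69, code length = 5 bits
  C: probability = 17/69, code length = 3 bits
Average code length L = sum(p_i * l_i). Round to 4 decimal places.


Weighted contributions p_i * l_i:
  G: (8/69) * 5 = 40/69
  H: (15/69) * 4 = 60/69
  E: (16/69) * 3 = 48/69
  B: (13/69) * 5 = 65/69
  C: (17/69) * 3 = 51/69
Sum = (40 + 60 + 48 + 65 + 51)/69 = 264/69

L = 264/69 = 3.8261 bits/symbol


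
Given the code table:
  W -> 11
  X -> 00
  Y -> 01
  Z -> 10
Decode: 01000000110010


Decoding:
01 -> Y
00 -> X
00 -> X
00 -> X
11 -> W
00 -> X
10 -> Z


Result: YXXXWXZ


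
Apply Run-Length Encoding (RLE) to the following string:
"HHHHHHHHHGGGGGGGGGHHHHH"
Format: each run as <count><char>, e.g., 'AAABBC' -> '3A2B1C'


Scanning runs left to right:
  i=0: run of 'H' x 9 -> '9H'
  i=9: run of 'G' x 9 -> '9G'
  i=18: run of 'H' x 5 -> '5H'

RLE = 9H9G5H


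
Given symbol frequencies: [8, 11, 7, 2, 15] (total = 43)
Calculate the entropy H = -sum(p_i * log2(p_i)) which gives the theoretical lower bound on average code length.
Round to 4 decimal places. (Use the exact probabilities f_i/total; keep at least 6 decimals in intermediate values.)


Per-symbol terms -p_i * log2(p_i) with p_i = f_i/43:
  p = 8/43 = 0.186047: log2(p) = -2.426265, -p*log2(p) = 0.451398
  p = 11/43 = 0.255814: log2(p) = -1.966833, -p*log2(p) = 0.503143
  p = 7/43 = 0.162791: log2(p) = -2.618910, -p*log2(p) = 0.426334
  p = 2/43 = 0.046512: log2(p) = -4.426265, -p*log2(p) = 0.205873
  p = 15/43 = 0.348837: log2(p) = -1.519374, -p*log2(p) = 0.530014
H = 0.451398 + 0.503143 + 0.426334 + 0.205873 + 0.530014 = 2.116762

H = 2.1168 bits/symbol


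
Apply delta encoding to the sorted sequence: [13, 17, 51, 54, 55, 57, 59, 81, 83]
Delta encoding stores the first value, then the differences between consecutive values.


First value: 13
Deltas:
  17 - 13 = 4
  51 - 17 = 34
  54 - 51 = 3
  55 - 54 = 1
  57 - 55 = 2
  59 - 57 = 2
  81 - 59 = 22
  83 - 81 = 2


Delta encoded: [13, 4, 34, 3, 1, 2, 2, 22, 2]


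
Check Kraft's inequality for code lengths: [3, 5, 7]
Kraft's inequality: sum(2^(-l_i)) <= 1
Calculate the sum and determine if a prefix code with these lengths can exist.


Sum = 2^(-3) + 2^(-5) + 2^(-7)
    = 0.125 + 0.03125 + 0.0078125
    = 21/128 = 0.1640625
Since 0.1640625 <= 1, Kraft's inequality IS satisfied.
A prefix code with these lengths CAN exist.

Kraft sum = 0.1640625. Satisfied.


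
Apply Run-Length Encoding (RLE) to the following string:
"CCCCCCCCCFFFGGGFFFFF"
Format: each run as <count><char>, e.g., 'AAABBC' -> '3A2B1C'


Scanning runs left to right:
  i=0: run of 'C' x 9 -> '9C'
  i=9: run of 'F' x 3 -> '3F'
  i=12: run of 'G' x 3 -> '3G'
  i=15: run of 'F' x 5 -> '5F'

RLE = 9C3F3G5F


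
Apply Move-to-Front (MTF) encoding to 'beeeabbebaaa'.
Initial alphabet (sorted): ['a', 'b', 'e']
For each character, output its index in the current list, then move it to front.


MTF encoding:
'b': index 1 in ['a', 'b', 'e'] -> ['b', 'a', 'e']
'e': index 2 in ['b', 'a', 'e'] -> ['e', 'b', 'a']
'e': index 0 in ['e', 'b', 'a'] -> ['e', 'b', 'a']
'e': index 0 in ['e', 'b', 'a'] -> ['e', 'b', 'a']
'a': index 2 in ['e', 'b', 'a'] -> ['a', 'e', 'b']
'b': index 2 in ['a', 'e', 'b'] -> ['b', 'a', 'e']
'b': index 0 in ['b', 'a', 'e'] -> ['b', 'a', 'e']
'e': index 2 in ['b', 'a', 'e'] -> ['e', 'b', 'a']
'b': index 1 in ['e', 'b', 'a'] -> ['b', 'e', 'a']
'a': index 2 in ['b', 'e', 'a'] -> ['a', 'b', 'e']
'a': index 0 in ['a', 'b', 'e'] -> ['a', 'b', 'e']
'a': index 0 in ['a', 'b', 'e'] -> ['a', 'b', 'e']


Output: [1, 2, 0, 0, 2, 2, 0, 2, 1, 2, 0, 0]


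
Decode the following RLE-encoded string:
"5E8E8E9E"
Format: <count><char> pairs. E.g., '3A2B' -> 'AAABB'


Expanding each <count><char> pair:
  5E -> 'EEEEE'
  8E -> 'EEEEEEEE'
  8E -> 'EEEEEEEE'
  9E -> 'EEEEEEEEE'

Decoded = EEEEEEEEEEEEEEEEEEEEEEEEEEEEEE


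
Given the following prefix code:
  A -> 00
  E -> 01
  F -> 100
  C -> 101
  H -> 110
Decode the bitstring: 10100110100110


Decoding step by step:
Bits 101 -> C
Bits 00 -> A
Bits 110 -> H
Bits 100 -> F
Bits 110 -> H


Decoded message: CAHFH


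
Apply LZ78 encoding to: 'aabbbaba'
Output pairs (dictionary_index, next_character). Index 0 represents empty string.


LZ78 encoding steps:
Dictionary: {0: ''}
Step 1: w='' (idx 0), next='a' -> output (0, 'a'), add 'a' as idx 1
Step 2: w='a' (idx 1), next='b' -> output (1, 'b'), add 'ab' as idx 2
Step 3: w='' (idx 0), next='b' -> output (0, 'b'), add 'b' as idx 3
Step 4: w='b' (idx 3), next='a' -> output (3, 'a'), add 'ba' as idx 4
Step 5: w='ba' (idx 4), end of input -> output (4, '')


Encoded: [(0, 'a'), (1, 'b'), (0, 'b'), (3, 'a'), (4, '')]


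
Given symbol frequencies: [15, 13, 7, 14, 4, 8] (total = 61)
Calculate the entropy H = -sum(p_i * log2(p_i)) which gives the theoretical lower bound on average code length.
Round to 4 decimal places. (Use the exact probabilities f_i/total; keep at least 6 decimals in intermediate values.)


Per-symbol terms -p_i * log2(p_i) with p_i = f_i/61:
  p = 15/61 = 0.245902: log2(p) = -2.023847, -p*log2(p) = 0.497667
  p = 13/61 = 0.213115: log2(p) = -2.230298, -p*log2(p) = 0.475309
  p = 7/61 = 0.114754: log2(p) = -3.123382, -p*log2(p) = 0.358421
  p = 14/61 = 0.229508: log2(p) = -2.123382, -p*log2(p) = 0.487334
  p = 4/61 = 0.065574: log2(p) = -3.930737, -p*log2(p) = 0.257753
  p = 8/61 = 0.131148: log2(p) = -2.930737, -p*log2(p) = 0.384359
H = 0.497667 + 0.475309 + 0.358421 + 0.487334 + 0.257753 + 0.384359 = 2.460843

H = 2.4608 bits/symbol


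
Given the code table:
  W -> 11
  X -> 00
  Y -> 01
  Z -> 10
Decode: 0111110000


Decoding:
01 -> Y
11 -> W
11 -> W
00 -> X
00 -> X


Result: YWWXX


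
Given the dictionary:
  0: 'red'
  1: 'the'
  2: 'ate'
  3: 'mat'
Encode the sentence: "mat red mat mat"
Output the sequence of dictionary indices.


Look up each word in the dictionary:
  'mat' -> 3
  'red' -> 0
  'mat' -> 3
  'mat' -> 3

Encoded: [3, 0, 3, 3]


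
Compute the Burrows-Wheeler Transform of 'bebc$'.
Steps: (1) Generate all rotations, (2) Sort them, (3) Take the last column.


Rotations (sorted):
  0: $bebc -> last char: c
  1: bc$be -> last char: e
  2: bebc$ -> last char: $
  3: c$beb -> last char: b
  4: ebc$b -> last char: b


BWT = ce$bb


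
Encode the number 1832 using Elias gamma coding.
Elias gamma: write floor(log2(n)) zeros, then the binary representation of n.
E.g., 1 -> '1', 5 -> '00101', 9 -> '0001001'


num_bits = floor(log2(1832)) + 1 = 11
leading_zeros = num_bits - 1 = 10
binary(1832) = 11100101000

Elias gamma(1832) = '0000000000' + '11100101000' = 000000000011100101000 (21 bits)


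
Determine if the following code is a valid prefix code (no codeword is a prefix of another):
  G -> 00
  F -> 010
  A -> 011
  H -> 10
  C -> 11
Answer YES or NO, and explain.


Checking each pair (does one codeword prefix another?):
  G='00' vs F='010': no prefix
  G='00' vs A='011': no prefix
  G='00' vs H='10': no prefix
  G='00' vs C='11': no prefix
  F='010' vs G='00': no prefix
  F='010' vs A='011': no prefix
  F='010' vs H='10': no prefix
  F='010' vs C='11': no prefix
  A='011' vs G='00': no prefix
  A='011' vs F='010': no prefix
  A='011' vs H='10': no prefix
  A='011' vs C='11': no prefix
  H='10' vs G='00': no prefix
  H='10' vs F='010': no prefix
  H='10' vs A='011': no prefix
  H='10' vs C='11': no prefix
  C='11' vs G='00': no prefix
  C='11' vs F='010': no prefix
  C='11' vs A='011': no prefix
  C='11' vs H='10': no prefix
No violation found over all pairs.

YES -- this is a valid prefix code. No codeword is a prefix of any other codeword.


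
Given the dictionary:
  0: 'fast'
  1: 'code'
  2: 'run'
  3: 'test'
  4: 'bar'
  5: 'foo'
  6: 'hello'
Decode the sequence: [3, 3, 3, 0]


Look up each index in the dictionary:
  3 -> 'test'
  3 -> 'test'
  3 -> 'test'
  0 -> 'fast'

Decoded: "test test test fast"


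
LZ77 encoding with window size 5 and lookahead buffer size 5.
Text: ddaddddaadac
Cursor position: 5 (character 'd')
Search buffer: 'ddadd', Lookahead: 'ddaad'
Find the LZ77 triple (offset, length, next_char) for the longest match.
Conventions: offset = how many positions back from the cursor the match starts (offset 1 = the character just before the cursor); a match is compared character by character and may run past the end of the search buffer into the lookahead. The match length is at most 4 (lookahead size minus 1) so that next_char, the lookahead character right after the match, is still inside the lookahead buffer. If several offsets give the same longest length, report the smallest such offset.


Try each offset into the search buffer:
  offset=1 (pos 4, char 'd'): match length 2
  offset=2 (pos 3, char 'd'): match length 2
  offset=3 (pos 2, char 'a'): match length 0
  offset=4 (pos 1, char 'd'): match length 1
  offset=5 (pos 0, char 'd'): match length 3
Longest match has length 3 at offset 5.
next_char = character at position 5 + 3 = 8 -> 'a'

Best match: offset=5, length=3 (matching 'dda' starting at position 0)
LZ77 triple: (5, 3, 'a')


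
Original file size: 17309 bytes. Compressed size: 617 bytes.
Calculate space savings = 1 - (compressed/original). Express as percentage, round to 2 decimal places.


ratio = compressed/original = 617/17309 = 0.035646
savings = 1 - ratio = 1 - 0.035646 = 0.964354
as a percentage: 0.964354 * 100 = 96.44%

Space savings = 1 - 617/17309 = 96.44%


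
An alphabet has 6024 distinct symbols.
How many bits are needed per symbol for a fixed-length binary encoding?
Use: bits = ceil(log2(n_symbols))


log2(6024) = 12.5565
Bracket: 2^12 = 4096 < 6024 <= 2^13 = 8192
So ceil(log2(6024)) = 13

bits = ceil(log2(6024)) = ceil(12.5565) = 13 bits


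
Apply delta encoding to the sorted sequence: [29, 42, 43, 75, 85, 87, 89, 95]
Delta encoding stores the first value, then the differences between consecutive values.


First value: 29
Deltas:
  42 - 29 = 13
  43 - 42 = 1
  75 - 43 = 32
  85 - 75 = 10
  87 - 85 = 2
  89 - 87 = 2
  95 - 89 = 6


Delta encoded: [29, 13, 1, 32, 10, 2, 2, 6]


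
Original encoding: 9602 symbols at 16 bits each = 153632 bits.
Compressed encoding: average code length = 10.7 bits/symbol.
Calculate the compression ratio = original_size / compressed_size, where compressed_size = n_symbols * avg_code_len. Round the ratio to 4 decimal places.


original_size = n_symbols * orig_bits = 9602 * 16 = 153632 bits
compressed_size = n_symbols * avg_code_len = 9602 * 10.7 = 102741.4 bits
ratio = original_size / compressed_size = 153632 / 102741.4 = 1.4953

Compression ratio = 1.4953


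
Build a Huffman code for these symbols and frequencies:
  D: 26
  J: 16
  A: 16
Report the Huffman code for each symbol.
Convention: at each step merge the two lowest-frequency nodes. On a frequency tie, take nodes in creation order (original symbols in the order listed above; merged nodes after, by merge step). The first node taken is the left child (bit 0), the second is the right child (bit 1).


Huffman tree construction:
Step 1: Merge J(16) + A(16) = 32
Step 2: Merge D(26) + (J+A)(32) = 58
Read each symbol's code off the tree from the root (left child = 0, right child = 1).

Codes:
  D: 0 (length 1)
  J: 10 (length 2)
  A: 11 (length 2)
Average code length: 90/58 = 1.5517 bits/symbol


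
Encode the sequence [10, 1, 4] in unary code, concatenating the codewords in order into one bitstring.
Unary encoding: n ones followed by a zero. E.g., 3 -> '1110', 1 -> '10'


Encode each number as n ones followed by a terminating 0:
  10 -> 11111111110 (11 bits)
  1 -> 10 (2 bits)
  4 -> 11110 (5 bits)
Total length = 11 + 2 + 5 = 18 bits.

Unary([10, 1, 4]) = 111111111101011110 (18 bits)


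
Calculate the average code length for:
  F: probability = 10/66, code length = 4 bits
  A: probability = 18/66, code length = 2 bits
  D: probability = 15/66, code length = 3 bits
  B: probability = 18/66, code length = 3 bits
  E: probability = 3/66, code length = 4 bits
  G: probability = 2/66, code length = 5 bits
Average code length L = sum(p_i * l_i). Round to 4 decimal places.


Weighted contributions p_i * l_i:
  F: (10/66) * 4 = 40/66
  A: (18/66) * 2 = 36/66
  D: (15/66) * 3 = 45/66
  B: (18/66) * 3 = 54/66
  E: (3/66) * 4 = 12/66
  G: (2/66) * 5 = 10/66
Sum = (40 + 36 + 45 + 54 + 12 + 10)/66 = 197/66

L = 197/66 = 2.9848 bits/symbol


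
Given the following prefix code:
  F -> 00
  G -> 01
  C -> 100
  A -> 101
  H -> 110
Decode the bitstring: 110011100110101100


Decoding step by step:
Bits 110 -> H
Bits 01 -> G
Bits 110 -> H
Bits 01 -> G
Bits 101 -> A
Bits 01 -> G
Bits 100 -> C


Decoded message: HGHGAGC


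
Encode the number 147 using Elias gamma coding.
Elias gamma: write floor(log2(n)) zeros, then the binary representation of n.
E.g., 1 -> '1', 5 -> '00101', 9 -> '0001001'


num_bits = floor(log2(147)) + 1 = 8
leading_zeros = num_bits - 1 = 7
binary(147) = 10010011

Elias gamma(147) = '0000000' + '10010011' = 000000010010011 (15 bits)


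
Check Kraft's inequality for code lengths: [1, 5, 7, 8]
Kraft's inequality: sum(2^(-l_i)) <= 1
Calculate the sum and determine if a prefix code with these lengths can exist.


Sum = 2^(-1) + 2^(-5) + 2^(-7) + 2^(-8)
    = 0.5 + 0.03125 + 0.0078125 + 0.00390625
    = 139/256 = 0.54296875
Since 0.54296875 <= 1, Kraft's inequality IS satisfied.
A prefix code with these lengths CAN exist.

Kraft sum = 0.54296875. Satisfied.


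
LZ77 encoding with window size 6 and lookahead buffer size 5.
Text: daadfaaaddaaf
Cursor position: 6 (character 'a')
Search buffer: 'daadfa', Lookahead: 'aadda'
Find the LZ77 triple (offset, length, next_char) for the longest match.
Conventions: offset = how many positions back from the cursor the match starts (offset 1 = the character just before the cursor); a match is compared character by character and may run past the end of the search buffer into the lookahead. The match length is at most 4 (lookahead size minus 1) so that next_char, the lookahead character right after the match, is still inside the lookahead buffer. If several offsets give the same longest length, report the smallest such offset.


Try each offset into the search buffer:
  offset=1 (pos 5, char 'a'): match length 2
  offset=2 (pos 4, char 'f'): match length 0
  offset=3 (pos 3, char 'd'): match length 0
  offset=4 (pos 2, char 'a'): match length 1
  offset=5 (pos 1, char 'a'): match length 3
  offset=6 (pos 0, char 'd'): match length 0
Longest match has length 3 at offset 5.
next_char = character at position 6 + 3 = 9 -> 'd'

Best match: offset=5, length=3 (matching 'aad' starting at position 1)
LZ77 triple: (5, 3, 'd')


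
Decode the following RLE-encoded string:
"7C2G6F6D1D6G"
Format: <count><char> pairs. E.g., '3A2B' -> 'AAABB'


Expanding each <count><char> pair:
  7C -> 'CCCCCCC'
  2G -> 'GG'
  6F -> 'FFFFFF'
  6D -> 'DDDDDD'
  1D -> 'D'
  6G -> 'GGGGGG'

Decoded = CCCCCCCGGFFFFFFDDDDDDDGGGGGG


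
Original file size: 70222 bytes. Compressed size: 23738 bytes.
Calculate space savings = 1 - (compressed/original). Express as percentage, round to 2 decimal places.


ratio = compressed/original = 23738/70222 = 0.338042
savings = 1 - ratio = 1 - 0.338042 = 0.661958
as a percentage: 0.661958 * 100 = 66.2%

Space savings = 1 - 23738/70222 = 66.2%


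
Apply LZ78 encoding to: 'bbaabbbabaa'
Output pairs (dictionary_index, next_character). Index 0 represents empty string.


LZ78 encoding steps:
Dictionary: {0: ''}
Step 1: w='' (idx 0), next='b' -> output (0, 'b'), add 'b' as idx 1
Step 2: w='b' (idx 1), next='a' -> output (1, 'a'), add 'ba' as idx 2
Step 3: w='' (idx 0), next='a' -> output (0, 'a'), add 'a' as idx 3
Step 4: w='b' (idx 1), next='b' -> output (1, 'b'), add 'bb' as idx 4
Step 5: w='ba' (idx 2), next='b' -> output (2, 'b'), add 'bab' as idx 5
Step 6: w='a' (idx 3), next='a' -> output (3, 'a'), add 'aa' as idx 6


Encoded: [(0, 'b'), (1, 'a'), (0, 'a'), (1, 'b'), (2, 'b'), (3, 'a')]


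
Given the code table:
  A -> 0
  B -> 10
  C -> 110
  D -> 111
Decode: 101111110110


Decoding:
10 -> B
111 -> D
111 -> D
0 -> A
110 -> C


Result: BDDAC


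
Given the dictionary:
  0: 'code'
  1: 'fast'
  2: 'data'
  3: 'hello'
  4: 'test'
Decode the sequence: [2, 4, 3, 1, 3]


Look up each index in the dictionary:
  2 -> 'data'
  4 -> 'test'
  3 -> 'hello'
  1 -> 'fast'
  3 -> 'hello'

Decoded: "data test hello fast hello"


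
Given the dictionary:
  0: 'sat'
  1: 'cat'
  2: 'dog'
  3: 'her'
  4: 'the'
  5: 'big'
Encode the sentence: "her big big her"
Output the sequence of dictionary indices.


Look up each word in the dictionary:
  'her' -> 3
  'big' -> 5
  'big' -> 5
  'her' -> 3

Encoded: [3, 5, 5, 3]


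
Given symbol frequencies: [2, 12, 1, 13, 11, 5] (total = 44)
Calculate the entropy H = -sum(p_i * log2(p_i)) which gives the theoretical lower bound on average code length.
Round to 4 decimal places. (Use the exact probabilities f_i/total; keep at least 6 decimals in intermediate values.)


Per-symbol terms -p_i * log2(p_i) with p_i = f_i/44:
  p = 2/44 = 0.045455: log2(p) = -4.459432, -p*log2(p) = 0.202701
  p = 12/44 = 0.272727: log2(p) = -1.874469, -p*log2(p) = 0.511219
  p = 1/44 = 0.022727: log2(p) = -5.459432, -p*log2(p) = 0.124078
  p = 13/44 = 0.295455: log2(p) = -1.758992, -p*log2(p) = 0.519702
  p = 11/44 = 0.250000: log2(p) = -2.000000, -p*log2(p) = 0.500000
  p = 5/44 = 0.113636: log2(p) = -3.137504, -p*log2(p) = 0.356534
H = 0.202701 + 0.511219 + 0.124078 + 0.519702 + 0.500000 + 0.356534 = 2.214234

H = 2.2142 bits/symbol


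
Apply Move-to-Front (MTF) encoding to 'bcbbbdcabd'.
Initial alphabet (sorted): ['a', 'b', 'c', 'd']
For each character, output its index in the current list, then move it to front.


MTF encoding:
'b': index 1 in ['a', 'b', 'c', 'd'] -> ['b', 'a', 'c', 'd']
'c': index 2 in ['b', 'a', 'c', 'd'] -> ['c', 'b', 'a', 'd']
'b': index 1 in ['c', 'b', 'a', 'd'] -> ['b', 'c', 'a', 'd']
'b': index 0 in ['b', 'c', 'a', 'd'] -> ['b', 'c', 'a', 'd']
'b': index 0 in ['b', 'c', 'a', 'd'] -> ['b', 'c', 'a', 'd']
'd': index 3 in ['b', 'c', 'a', 'd'] -> ['d', 'b', 'c', 'a']
'c': index 2 in ['d', 'b', 'c', 'a'] -> ['c', 'd', 'b', 'a']
'a': index 3 in ['c', 'd', 'b', 'a'] -> ['a', 'c', 'd', 'b']
'b': index 3 in ['a', 'c', 'd', 'b'] -> ['b', 'a', 'c', 'd']
'd': index 3 in ['b', 'a', 'c', 'd'] -> ['d', 'b', 'a', 'c']


Output: [1, 2, 1, 0, 0, 3, 2, 3, 3, 3]


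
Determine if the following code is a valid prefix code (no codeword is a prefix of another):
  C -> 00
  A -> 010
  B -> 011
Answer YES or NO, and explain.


Checking each pair (does one codeword prefix another?):
  C='00' vs A='010': no prefix
  C='00' vs B='011': no prefix
  A='010' vs C='00': no prefix
  A='010' vs B='011': no prefix
  B='011' vs C='00': no prefix
  B='011' vs A='010': no prefix
No violation found over all pairs.

YES -- this is a valid prefix code. No codeword is a prefix of any other codeword.


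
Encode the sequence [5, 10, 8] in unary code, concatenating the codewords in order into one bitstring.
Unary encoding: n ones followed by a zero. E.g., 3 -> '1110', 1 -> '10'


Encode each number as n ones followed by a terminating 0:
  5 -> 111110 (6 bits)
  10 -> 11111111110 (11 bits)
  8 -> 111111110 (9 bits)
Total length = 6 + 11 + 9 = 26 bits.

Unary([5, 10, 8]) = 11111011111111110111111110 (26 bits)


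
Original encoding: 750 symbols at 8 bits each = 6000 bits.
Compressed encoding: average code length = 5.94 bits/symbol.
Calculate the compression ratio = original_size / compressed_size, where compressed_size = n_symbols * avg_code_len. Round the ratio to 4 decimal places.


original_size = n_symbols * orig_bits = 750 * 8 = 6000 bits
compressed_size = n_symbols * avg_code_len = 750 * 5.94 = 4455.0 bits
ratio = original_size / compressed_size = 6000 / 4455.0 = 1.3468

Compression ratio = 1.3468


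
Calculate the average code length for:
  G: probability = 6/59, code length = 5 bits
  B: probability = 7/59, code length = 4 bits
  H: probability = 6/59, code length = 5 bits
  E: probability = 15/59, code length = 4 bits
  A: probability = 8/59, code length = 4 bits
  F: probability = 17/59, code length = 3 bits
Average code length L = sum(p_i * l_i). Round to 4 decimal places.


Weighted contributions p_i * l_i:
  G: (6/59) * 5 = 30/59
  B: (7/59) * 4 = 28/59
  H: (6/59) * 5 = 30/59
  E: (15/59) * 4 = 60/59
  A: (8/59) * 4 = 32/59
  F: (17/59) * 3 = 51/59
Sum = (30 + 28 + 30 + 60 + 32 + 51)/59 = 231/59

L = 231/59 = 3.9153 bits/symbol


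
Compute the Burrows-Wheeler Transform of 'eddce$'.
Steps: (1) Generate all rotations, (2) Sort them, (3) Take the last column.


Rotations (sorted):
  0: $eddce -> last char: e
  1: ce$edd -> last char: d
  2: dce$ed -> last char: d
  3: ddce$e -> last char: e
  4: e$eddc -> last char: c
  5: eddce$ -> last char: $


BWT = eddec$


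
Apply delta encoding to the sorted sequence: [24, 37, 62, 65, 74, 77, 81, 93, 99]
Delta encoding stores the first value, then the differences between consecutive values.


First value: 24
Deltas:
  37 - 24 = 13
  62 - 37 = 25
  65 - 62 = 3
  74 - 65 = 9
  77 - 74 = 3
  81 - 77 = 4
  93 - 81 = 12
  99 - 93 = 6


Delta encoded: [24, 13, 25, 3, 9, 3, 4, 12, 6]


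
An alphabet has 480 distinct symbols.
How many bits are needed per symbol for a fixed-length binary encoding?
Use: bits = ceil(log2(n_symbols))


log2(480) = 8.9069
Bracket: 2^8 = 256 < 480 <= 2^9 = 512
So ceil(log2(480)) = 9

bits = ceil(log2(480)) = ceil(8.9069) = 9 bits


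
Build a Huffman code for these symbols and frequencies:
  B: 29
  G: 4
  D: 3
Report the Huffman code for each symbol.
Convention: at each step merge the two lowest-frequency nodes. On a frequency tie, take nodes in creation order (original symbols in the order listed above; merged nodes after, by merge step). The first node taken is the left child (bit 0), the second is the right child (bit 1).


Huffman tree construction:
Step 1: Merge D(3) + G(4) = 7
Step 2: Merge (D+G)(7) + B(29) = 36
Read each symbol's code off the tree from the root (left child = 0, right child = 1).

Codes:
  B: 1 (length 1)
  G: 01 (length 2)
  D: 00 (length 2)
Average code length: 43/36 = 1.1944 bits/symbol


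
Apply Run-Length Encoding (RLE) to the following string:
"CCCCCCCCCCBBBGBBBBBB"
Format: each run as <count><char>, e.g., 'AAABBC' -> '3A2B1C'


Scanning runs left to right:
  i=0: run of 'C' x 10 -> '10C'
  i=10: run of 'B' x 3 -> '3B'
  i=13: run of 'G' x 1 -> '1G'
  i=14: run of 'B' x 6 -> '6B'

RLE = 10C3B1G6B


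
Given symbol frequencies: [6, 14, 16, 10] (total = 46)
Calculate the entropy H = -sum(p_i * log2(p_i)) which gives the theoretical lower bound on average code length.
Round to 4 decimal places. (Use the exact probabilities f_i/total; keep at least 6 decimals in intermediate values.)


Per-symbol terms -p_i * log2(p_i) with p_i = f_i/46:
  p = 6/46 = 0.130435: log2(p) = -2.938599, -p*log2(p) = 0.383296
  p = 14/46 = 0.304348: log2(p) = -1.716207, -p*log2(p) = 0.522324
  p = 16/46 = 0.347826: log2(p) = -1.523562, -p*log2(p) = 0.529935
  p = 10/46 = 0.217391: log2(p) = -2.201634, -p*log2(p) = 0.478616
H = 0.383296 + 0.522324 + 0.529935 + 0.478616 = 1.914171

H = 1.9142 bits/symbol


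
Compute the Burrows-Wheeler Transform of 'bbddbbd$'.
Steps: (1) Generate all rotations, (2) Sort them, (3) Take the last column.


Rotations (sorted):
  0: $bbddbbd -> last char: d
  1: bbd$bbdd -> last char: d
  2: bbddbbd$ -> last char: $
  3: bd$bbddb -> last char: b
  4: bddbbd$b -> last char: b
  5: d$bbddbb -> last char: b
  6: dbbd$bbd -> last char: d
  7: ddbbd$bb -> last char: b


BWT = dd$bbbdb


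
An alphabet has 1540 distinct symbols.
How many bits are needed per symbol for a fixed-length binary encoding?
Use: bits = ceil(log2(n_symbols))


log2(1540) = 10.5887
Bracket: 2^10 = 1024 < 1540 <= 2^11 = 2048
So ceil(log2(1540)) = 11

bits = ceil(log2(1540)) = ceil(10.5887) = 11 bits


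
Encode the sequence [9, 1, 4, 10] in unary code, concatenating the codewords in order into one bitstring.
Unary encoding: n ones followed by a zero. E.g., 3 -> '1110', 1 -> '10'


Encode each number as n ones followed by a terminating 0:
  9 -> 1111111110 (10 bits)
  1 -> 10 (2 bits)
  4 -> 11110 (5 bits)
  10 -> 11111111110 (11 bits)
Total length = 10 + 2 + 5 + 11 = 28 bits.

Unary([9, 1, 4, 10]) = 1111111110101111011111111110 (28 bits)


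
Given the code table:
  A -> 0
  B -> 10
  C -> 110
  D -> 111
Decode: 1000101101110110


Decoding:
10 -> B
0 -> A
0 -> A
10 -> B
110 -> C
111 -> D
0 -> A
110 -> C


Result: BAABCDAC


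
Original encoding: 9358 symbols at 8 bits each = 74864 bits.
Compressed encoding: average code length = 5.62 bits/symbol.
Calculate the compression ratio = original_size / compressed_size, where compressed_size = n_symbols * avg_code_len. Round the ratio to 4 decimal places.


original_size = n_symbols * orig_bits = 9358 * 8 = 74864 bits
compressed_size = n_symbols * avg_code_len = 9358 * 5.62 = 52591.96 bits
ratio = original_size / compressed_size = 74864 / 52591.96 = 1.4235

Compression ratio = 1.4235


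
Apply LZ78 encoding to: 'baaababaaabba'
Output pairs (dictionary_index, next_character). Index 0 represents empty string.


LZ78 encoding steps:
Dictionary: {0: ''}
Step 1: w='' (idx 0), next='b' -> output (0, 'b'), add 'b' as idx 1
Step 2: w='' (idx 0), next='a' -> output (0, 'a'), add 'a' as idx 2
Step 3: w='a' (idx 2), next='a' -> output (2, 'a'), add 'aa' as idx 3
Step 4: w='b' (idx 1), next='a' -> output (1, 'a'), add 'ba' as idx 4
Step 5: w='ba' (idx 4), next='a' -> output (4, 'a'), add 'baa' as idx 5
Step 6: w='a' (idx 2), next='b' -> output (2, 'b'), add 'ab' as idx 6
Step 7: w='ba' (idx 4), end of input -> output (4, '')


Encoded: [(0, 'b'), (0, 'a'), (2, 'a'), (1, 'a'), (4, 'a'), (2, 'b'), (4, '')]


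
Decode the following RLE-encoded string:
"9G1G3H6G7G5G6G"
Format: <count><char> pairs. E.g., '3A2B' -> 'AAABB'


Expanding each <count><char> pair:
  9G -> 'GGGGGGGGG'
  1G -> 'G'
  3H -> 'HHH'
  6G -> 'GGGGGG'
  7G -> 'GGGGGGG'
  5G -> 'GGGGG'
  6G -> 'GGGGGG'

Decoded = GGGGGGGGGGHHHGGGGGGGGGGGGGGGGGGGGGGGG


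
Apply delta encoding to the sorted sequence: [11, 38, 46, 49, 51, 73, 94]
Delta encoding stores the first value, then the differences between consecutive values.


First value: 11
Deltas:
  38 - 11 = 27
  46 - 38 = 8
  49 - 46 = 3
  51 - 49 = 2
  73 - 51 = 22
  94 - 73 = 21


Delta encoded: [11, 27, 8, 3, 2, 22, 21]


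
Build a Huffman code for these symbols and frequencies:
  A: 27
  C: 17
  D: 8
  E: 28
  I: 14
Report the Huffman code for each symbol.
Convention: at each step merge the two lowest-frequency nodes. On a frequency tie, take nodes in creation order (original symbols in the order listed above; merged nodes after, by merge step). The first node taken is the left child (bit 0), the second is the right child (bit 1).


Huffman tree construction:
Step 1: Merge D(8) + I(14) = 22
Step 2: Merge C(17) + (D+I)(22) = 39
Step 3: Merge A(27) + E(28) = 55
Step 4: Merge (C+(D+I))(39) + (A+E)(55) = 94
Read each symbol's code off the tree from the root (left child = 0, right child = 1).

Codes:
  A: 10 (length 2)
  C: 00 (length 2)
  D: 010 (length 3)
  E: 11 (length 2)
  I: 011 (length 3)
Average code length: 210/94 = 2.2340 bits/symbol


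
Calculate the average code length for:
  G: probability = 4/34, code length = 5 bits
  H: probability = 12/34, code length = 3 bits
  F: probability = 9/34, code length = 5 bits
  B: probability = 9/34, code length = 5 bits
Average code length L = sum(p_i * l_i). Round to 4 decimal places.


Weighted contributions p_i * l_i:
  G: (4/34) * 5 = 20/34
  H: (12/34) * 3 = 36/34
  F: (9/34) * 5 = 45/34
  B: (9/34) * 5 = 45/34
Sum = (20 + 36 + 45 + 45)/34 = 146/34

L = 146/34 = 4.2941 bits/symbol
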